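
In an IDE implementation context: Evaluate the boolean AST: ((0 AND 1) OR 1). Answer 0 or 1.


Step 1: Evaluate inner node
  0 AND 1 = 0
Step 2: Evaluate root node
  0 OR 1 = 1

1


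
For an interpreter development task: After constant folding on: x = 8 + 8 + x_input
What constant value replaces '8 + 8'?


Identifying constant sub-expression:
  Original: x = 8 + 8 + x_input
  8 and 8 are both compile-time constants
  Evaluating: 8 + 8 = 16
  After folding: x = 16 + x_input

16


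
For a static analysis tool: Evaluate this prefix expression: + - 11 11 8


Parsing prefix expression: + - 11 11 8
Step 1: Innermost operation '- 11 11'
  11 - 11 = 0
Step 2: Outer operation '+ [0] 8'
  0 + 8 = 8

8


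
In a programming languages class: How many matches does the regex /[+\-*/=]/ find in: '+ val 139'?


Pattern: /[+\-*/=]/ (operators)
Input: '+ val 139'
Scanning for matches:
  Match 1: '+'
Total matches: 1

1


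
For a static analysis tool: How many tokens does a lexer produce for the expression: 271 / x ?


Scanning '271 / x'
Token 1: '271' -> integer_literal
Token 2: '/' -> operator
Token 3: 'x' -> identifier
Total tokens: 3

3


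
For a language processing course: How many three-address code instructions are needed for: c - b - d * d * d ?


Expression: c - b - d * d * d
Generating three-address code (respecting * over +/- precedence):
  Instruction 1: t1 = d * d
  Instruction 2: t2 = t1 * d
  Instruction 3: t3 = c - b
  Instruction 4: t4 = t3 - t2
Total instructions: 4

4


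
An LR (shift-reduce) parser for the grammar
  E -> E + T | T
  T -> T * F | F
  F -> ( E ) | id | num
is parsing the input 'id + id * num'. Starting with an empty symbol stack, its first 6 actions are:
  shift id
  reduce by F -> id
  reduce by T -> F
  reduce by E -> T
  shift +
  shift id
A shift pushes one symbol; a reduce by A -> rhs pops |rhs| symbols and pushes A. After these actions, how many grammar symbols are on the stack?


Tracking the symbol stack through each action:
  Action 1: shift 'id' : push -> stack = [id] (size 1)
  Action 2: reduce by F -> id : pop 1, push F -> stack = [F] (size 1)
  Action 3: reduce by T -> F : pop 1, push T -> stack = [T] (size 1)
  Action 4: reduce by E -> T : pop 1, push E -> stack = [E] (size 1)
  Action 5: shift '+' : push -> stack = [E, +] (size 2)
  Action 6: shift 'id' : push -> stack = [E, +, id] (size 3)
Final stack size: 3

3


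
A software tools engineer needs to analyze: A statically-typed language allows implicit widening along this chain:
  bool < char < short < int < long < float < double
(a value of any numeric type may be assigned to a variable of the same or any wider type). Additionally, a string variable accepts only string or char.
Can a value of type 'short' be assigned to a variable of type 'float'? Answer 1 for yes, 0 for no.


Target variable type: float
Source value type: short
Numeric ranks: short=2, float=5
Widening allowed iff rank(source) <= rank(target): 2 <= 5? Yes
Result: 1

1


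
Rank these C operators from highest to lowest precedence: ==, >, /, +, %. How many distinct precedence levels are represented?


Looking up precedence for each operator:
  == -> precedence 3
  > -> precedence 4
  / -> precedence 6
  + -> precedence 5
  % -> precedence 6
Sorted highest to lowest: /, %, +, >, ==
Distinct precedence values: [6, 5, 4, 3]
Number of distinct levels: 4

4


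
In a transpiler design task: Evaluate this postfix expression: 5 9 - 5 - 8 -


Processing tokens left to right:
Push 5, Push 9
Pop 5 and 9, compute 5 - 9 = -4, push -4
Push 5
Pop -4 and 5, compute -4 - 5 = -9, push -9
Push 8
Pop -9 and 8, compute -9 - 8 = -17, push -17
Stack result: -17

-17


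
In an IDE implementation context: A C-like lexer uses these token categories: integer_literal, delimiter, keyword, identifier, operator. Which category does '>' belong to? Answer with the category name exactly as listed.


Token: '>'
Checking categories:
  identifier: no
  integer_literal: no
  operator: YES
  keyword: no
  delimiter: no
Category: operator

operator


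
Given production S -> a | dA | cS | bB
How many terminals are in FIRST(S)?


Production: S -> a | dA | cS | bB
Examining each alternative for leading terminals:
  S -> a : first terminal = 'a'
  S -> dA : first terminal = 'd'
  S -> cS : first terminal = 'c'
  S -> bB : first terminal = 'b'
FIRST(S) = {a, b, c, d}
Count: 4

4


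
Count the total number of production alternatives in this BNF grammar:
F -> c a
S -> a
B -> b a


Counting alternatives per rule:
  F: 1 alternative(s)
  S: 1 alternative(s)
  B: 1 alternative(s)
Sum: 1 + 1 + 1 = 3

3


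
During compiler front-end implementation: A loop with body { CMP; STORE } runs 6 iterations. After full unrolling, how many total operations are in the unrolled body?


Loop body operations: CMP, STORE (2 ops per iteration)
Unrolling 6 iterations:
  Iteration 1: CMP, STORE (2 ops)
  Iteration 2: CMP, STORE (2 ops)
  Iteration 3: CMP, STORE (2 ops)
  Iteration 4: CMP, STORE (2 ops)
  Iteration 5: CMP, STORE (2 ops)
  Iteration 6: CMP, STORE (2 ops)
Total: 6 iterations * 2 ops/iter = 12 operations

12


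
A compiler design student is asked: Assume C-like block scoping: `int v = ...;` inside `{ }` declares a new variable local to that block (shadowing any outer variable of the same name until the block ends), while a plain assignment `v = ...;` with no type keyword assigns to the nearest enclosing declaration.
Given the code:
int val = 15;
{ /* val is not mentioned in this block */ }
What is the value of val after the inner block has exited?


Analyzing scoping rules:
Outer scope: declares val = 15
Inner block: val is neither redeclared nor assigned -> unchanged
After the block -> 15
Result: 15

15


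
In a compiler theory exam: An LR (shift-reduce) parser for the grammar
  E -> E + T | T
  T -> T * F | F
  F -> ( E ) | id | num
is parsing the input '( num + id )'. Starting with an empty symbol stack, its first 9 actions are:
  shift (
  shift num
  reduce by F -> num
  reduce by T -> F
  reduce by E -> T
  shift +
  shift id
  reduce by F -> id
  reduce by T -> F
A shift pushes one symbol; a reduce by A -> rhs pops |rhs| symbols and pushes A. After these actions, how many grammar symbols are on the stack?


Tracking the symbol stack through each action:
  Action 1: shift '(' : push -> stack = [(] (size 1)
  Action 2: shift 'num' : push -> stack = [(, num] (size 2)
  Action 3: reduce by F -> num : pop 1, push F -> stack = [(, F] (size 2)
  Action 4: reduce by T -> F : pop 1, push T -> stack = [(, T] (size 2)
  Action 5: reduce by E -> T : pop 1, push E -> stack = [(, E] (size 2)
  Action 6: shift '+' : push -> stack = [(, E, +] (size 3)
  Action 7: shift 'id' : push -> stack = [(, E, +, id] (size 4)
  Action 8: reduce by F -> id : pop 1, push F -> stack = [(, E, +, F] (size 4)
  Action 9: reduce by T -> F : pop 1, push T -> stack = [(, E, +, T] (size 4)
Final stack size: 4

4


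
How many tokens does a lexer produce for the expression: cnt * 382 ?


Scanning 'cnt * 382'
Token 1: 'cnt' -> identifier
Token 2: '*' -> operator
Token 3: '382' -> integer_literal
Total tokens: 3

3


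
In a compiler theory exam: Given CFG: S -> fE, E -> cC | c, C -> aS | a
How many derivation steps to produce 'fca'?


Grammar: S -> fE, E -> cC | c, C -> aS | a
Deriving 'fca':
Step 1: S -> fE => fE
Step 2: E -> cC => fcC
Step 3: C -> a => fca
Total derivation steps: 3

3


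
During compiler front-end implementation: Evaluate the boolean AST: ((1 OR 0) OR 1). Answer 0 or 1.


Step 1: Evaluate inner node
  1 OR 0 = 1
Step 2: Evaluate root node
  1 OR 1 = 1

1


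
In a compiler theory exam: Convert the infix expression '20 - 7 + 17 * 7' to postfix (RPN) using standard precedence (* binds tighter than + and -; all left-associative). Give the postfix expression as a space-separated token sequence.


Applying the shunting-yard algorithm:
  Operand 20 -> output
  Push '-' onto operator stack -> op-stack: [-]
  Operand 7 -> output
  See '+' (prec 1); top '-' (prec 1) >= it -> pop '-' to output
  Push '+' onto operator stack -> op-stack: [+]
  Operand 17 -> output
  Push '*' onto operator stack -> op-stack: [+, *]
  Operand 7 -> output
  End of input: pop '*' to output
  End of input: pop '+' to output
Postfix result: 20 7 - 17 7 * +

20 7 - 17 7 * +


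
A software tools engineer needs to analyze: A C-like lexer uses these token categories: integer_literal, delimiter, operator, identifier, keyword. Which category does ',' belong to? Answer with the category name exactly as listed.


Token: ','
Checking categories:
  identifier: no
  integer_literal: no
  operator: no
  keyword: no
  delimiter: YES
Category: delimiter

delimiter


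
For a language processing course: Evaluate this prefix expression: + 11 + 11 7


Parsing prefix expression: + 11 + 11 7
Step 1: Innermost operation '+ 11 7'
  11 + 7 = 18
Step 2: Outer operation '+ 11 [18]'
  11 + 18 = 29

29


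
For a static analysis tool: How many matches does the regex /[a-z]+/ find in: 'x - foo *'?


Pattern: /[a-z]+/ (identifiers)
Input: 'x - foo *'
Scanning for matches:
  Match 1: 'x'
  Match 2: 'foo'
Total matches: 2

2


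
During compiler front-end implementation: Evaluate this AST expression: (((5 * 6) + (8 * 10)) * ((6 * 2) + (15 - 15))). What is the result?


Expression: (((5 * 6) + (8 * 10)) * ((6 * 2) + (15 - 15)))
Evaluating step by step:
  5 * 6 = 30
  8 * 10 = 80
  30 + 80 = 110
  6 * 2 = 12
  15 - 15 = 0
  12 + 0 = 12
  110 * 12 = 1320
Result: 1320

1320


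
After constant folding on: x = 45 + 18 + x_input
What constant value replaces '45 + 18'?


Identifying constant sub-expression:
  Original: x = 45 + 18 + x_input
  45 and 18 are both compile-time constants
  Evaluating: 45 + 18 = 63
  After folding: x = 63 + x_input

63


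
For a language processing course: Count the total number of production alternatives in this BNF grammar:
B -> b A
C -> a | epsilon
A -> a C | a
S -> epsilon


Counting alternatives per rule:
  B: 1 alternative(s)
  C: 2 alternative(s)
  A: 2 alternative(s)
  S: 1 alternative(s)
Sum: 1 + 2 + 2 + 1 = 6

6


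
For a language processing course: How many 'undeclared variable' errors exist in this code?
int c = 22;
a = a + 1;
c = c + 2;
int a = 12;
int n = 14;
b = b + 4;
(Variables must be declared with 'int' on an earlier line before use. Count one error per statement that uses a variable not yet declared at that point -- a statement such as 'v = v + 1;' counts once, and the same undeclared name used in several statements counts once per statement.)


Scanning code line by line:
  Line 1: declare 'c' -> declared = ['c']
  Line 2: use 'a' -> ERROR (undeclared)
  Line 3: use 'c' -> OK (declared)
  Line 4: declare 'a' -> declared = ['a', 'c']
  Line 5: declare 'n' -> declared = ['a', 'c', 'n']
  Line 6: use 'b' -> ERROR (undeclared)
Total undeclared variable errors: 2

2


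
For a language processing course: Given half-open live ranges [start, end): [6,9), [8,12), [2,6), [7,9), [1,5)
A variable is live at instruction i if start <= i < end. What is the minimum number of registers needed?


Live ranges:
  Var0: [6, 9)
  Var1: [8, 12)
  Var2: [2, 6)
  Var3: [7, 9)
  Var4: [1, 5)
Sweep-line events (position, delta, active):
  pos=1 start -> active=1
  pos=2 start -> active=2
  pos=5 end -> active=1
  pos=6 end -> active=0
  pos=6 start -> active=1
  pos=7 start -> active=2
  pos=8 start -> active=3
  pos=9 end -> active=2
  pos=9 end -> active=1
  pos=12 end -> active=0
Maximum simultaneous active: 3
Minimum registers needed: 3

3


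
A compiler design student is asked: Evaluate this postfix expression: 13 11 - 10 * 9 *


Processing tokens left to right:
Push 13, Push 11
Pop 13 and 11, compute 13 - 11 = 2, push 2
Push 10
Pop 2 and 10, compute 2 * 10 = 20, push 20
Push 9
Pop 20 and 9, compute 20 * 9 = 180, push 180
Stack result: 180

180


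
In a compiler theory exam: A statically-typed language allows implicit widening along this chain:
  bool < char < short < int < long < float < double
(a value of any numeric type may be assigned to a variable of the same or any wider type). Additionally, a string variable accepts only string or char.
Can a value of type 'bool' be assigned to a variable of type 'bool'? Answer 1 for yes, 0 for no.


Target variable type: bool
Source value type: bool
Numeric ranks: bool=0, bool=0
Widening allowed iff rank(source) <= rank(target): 0 <= 0? Yes
Result: 1

1


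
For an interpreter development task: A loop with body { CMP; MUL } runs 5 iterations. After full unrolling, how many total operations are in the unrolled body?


Loop body operations: CMP, MUL (2 ops per iteration)
Unrolling 5 iterations:
  Iteration 1: CMP, MUL (2 ops)
  Iteration 2: CMP, MUL (2 ops)
  Iteration 3: CMP, MUL (2 ops)
  Iteration 4: CMP, MUL (2 ops)
  Iteration 5: CMP, MUL (2 ops)
Total: 5 iterations * 2 ops/iter = 10 operations

10


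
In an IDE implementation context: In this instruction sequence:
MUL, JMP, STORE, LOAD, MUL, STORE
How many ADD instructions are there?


Scanning instruction sequence for ADD:
  Position 1: MUL
  Position 2: JMP
  Position 3: STORE
  Position 4: LOAD
  Position 5: MUL
  Position 6: STORE
Matches at positions: []
Total ADD count: 0

0


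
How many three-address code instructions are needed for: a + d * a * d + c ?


Expression: a + d * a * d + c
Generating three-address code (respecting * over +/- precedence):
  Instruction 1: t1 = d * a
  Instruction 2: t2 = t1 * d
  Instruction 3: t3 = a + t2
  Instruction 4: t4 = t3 + c
Total instructions: 4

4


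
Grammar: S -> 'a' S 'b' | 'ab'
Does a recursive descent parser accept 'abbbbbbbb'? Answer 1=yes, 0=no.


Grammar accepts strings of the form a^n b^n (n >= 1)
Word: 'abbbbbbbb'
Counting: 1 a's and 8 b's
Check: 1 == 8? No
Mismatch: a-count != b-count
Rejected

0


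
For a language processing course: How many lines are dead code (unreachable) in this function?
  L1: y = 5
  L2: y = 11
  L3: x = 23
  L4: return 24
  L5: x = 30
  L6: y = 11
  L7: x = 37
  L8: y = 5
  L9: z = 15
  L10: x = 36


Analyzing control flow:
  L1: reachable (before return)
  L2: reachable (before return)
  L3: reachable (before return)
  L4: reachable (return statement)
  L5: DEAD (after return at L4)
  L6: DEAD (after return at L4)
  L7: DEAD (after return at L4)
  L8: DEAD (after return at L4)
  L9: DEAD (after return at L4)
  L10: DEAD (after return at L4)
Return at L4, total lines = 10
Dead lines: L5 through L10
Count: 6

6


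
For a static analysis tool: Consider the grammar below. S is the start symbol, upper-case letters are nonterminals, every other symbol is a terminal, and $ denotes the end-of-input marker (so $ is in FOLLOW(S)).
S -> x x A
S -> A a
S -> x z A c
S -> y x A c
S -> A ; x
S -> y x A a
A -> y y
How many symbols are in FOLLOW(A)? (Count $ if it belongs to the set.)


S is the start symbol and does not occur in any rule body, so FOLLOW(S) = {$}.
Examining every occurrence of A in a rule body:
  S -> x x A : A is at the right end -> add FOLLOW(S) = {$}
  S -> A a : A is followed by terminal 'a' -> add 'a'
  S -> x z A c : A is followed by terminal 'c' -> add 'c'
  S -> y x A c : A is followed by terminal 'c' -> add 'c' (already in the set)
  S -> A ; x : A is followed by terminal ';' -> add ';'
  S -> y x A a : A is followed by terminal 'a' -> add 'a' (already in the set)
  A -> y y : A does not occur in the body -> contributes nothing
FOLLOW(A) = {;, a, c, $}
Count: 4

4


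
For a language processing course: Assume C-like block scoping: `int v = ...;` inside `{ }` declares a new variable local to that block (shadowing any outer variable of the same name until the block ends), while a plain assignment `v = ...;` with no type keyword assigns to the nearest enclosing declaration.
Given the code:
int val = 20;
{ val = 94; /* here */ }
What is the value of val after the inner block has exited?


Analyzing scoping rules:
Outer scope: declares val = 20
Inner block: 'val = 94;' has no type keyword, so it is an assignment to the outer val (no shadowing)
The assignment changed the outer variable itself, so the new value persists after the block -> 94
Result: 94

94


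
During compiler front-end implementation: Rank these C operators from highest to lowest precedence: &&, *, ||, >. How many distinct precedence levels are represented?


Looking up precedence for each operator:
  && -> precedence 2
  * -> precedence 6
  || -> precedence 1
  > -> precedence 4
Sorted highest to lowest: *, >, &&, ||
Distinct precedence values: [6, 4, 2, 1]
Number of distinct levels: 4

4


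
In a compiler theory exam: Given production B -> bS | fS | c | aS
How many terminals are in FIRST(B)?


Production: B -> bS | fS | c | aS
Examining each alternative for leading terminals:
  B -> bS : first terminal = 'b'
  B -> fS : first terminal = 'f'
  B -> c : first terminal = 'c'
  B -> aS : first terminal = 'a'
FIRST(B) = {a, b, c, f}
Count: 4

4


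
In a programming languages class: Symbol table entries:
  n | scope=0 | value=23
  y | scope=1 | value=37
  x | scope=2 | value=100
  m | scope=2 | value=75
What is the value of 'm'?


Searching symbol table for 'm':
  n | scope=0 | value=23
  y | scope=1 | value=37
  x | scope=2 | value=100
  m | scope=2 | value=75 <- MATCH
Found 'm' at scope 2 with value 75

75


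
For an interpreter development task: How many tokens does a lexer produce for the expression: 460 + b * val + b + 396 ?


Scanning '460 + b * val + b + 396'
Token 1: '460' -> integer_literal
Token 2: '+' -> operator
Token 3: 'b' -> identifier
Token 4: '*' -> operator
Token 5: 'val' -> identifier
Token 6: '+' -> operator
Token 7: 'b' -> identifier
Token 8: '+' -> operator
Token 9: '396' -> integer_literal
Total tokens: 9

9


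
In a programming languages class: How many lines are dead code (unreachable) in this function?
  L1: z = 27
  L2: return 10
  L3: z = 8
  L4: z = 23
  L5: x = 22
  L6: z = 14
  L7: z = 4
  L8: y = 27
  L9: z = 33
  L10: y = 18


Analyzing control flow:
  L1: reachable (before return)
  L2: reachable (return statement)
  L3: DEAD (after return at L2)
  L4: DEAD (after return at L2)
  L5: DEAD (after return at L2)
  L6: DEAD (after return at L2)
  L7: DEAD (after return at L2)
  L8: DEAD (after return at L2)
  L9: DEAD (after return at L2)
  L10: DEAD (after return at L2)
Return at L2, total lines = 10
Dead lines: L3 through L10
Count: 8

8


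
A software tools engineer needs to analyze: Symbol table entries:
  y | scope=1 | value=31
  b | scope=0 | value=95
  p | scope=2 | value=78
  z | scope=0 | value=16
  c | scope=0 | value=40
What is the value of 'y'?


Searching symbol table for 'y':
  y | scope=1 | value=31 <- MATCH
  b | scope=0 | value=95
  p | scope=2 | value=78
  z | scope=0 | value=16
  c | scope=0 | value=40
Found 'y' at scope 1 with value 31

31


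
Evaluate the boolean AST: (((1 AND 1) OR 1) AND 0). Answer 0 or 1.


Step 1: Evaluate inner node
  1 AND 1 = 1
Step 2: Evaluate next node
  1 OR 1 = 1
Step 3: Evaluate root node
  1 AND 0 = 0

0


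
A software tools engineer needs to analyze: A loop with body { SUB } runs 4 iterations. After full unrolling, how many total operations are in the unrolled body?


Loop body operations: SUB (1 op per iteration)
Unrolling 4 iterations:
  Iteration 1: SUB (1 ops)
  Iteration 2: SUB (1 ops)
  Iteration 3: SUB (1 ops)
  Iteration 4: SUB (1 ops)
Total: 4 iterations * 1 ops/iter = 4 operations

4


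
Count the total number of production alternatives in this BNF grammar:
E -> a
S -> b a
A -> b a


Counting alternatives per rule:
  E: 1 alternative(s)
  S: 1 alternative(s)
  A: 1 alternative(s)
Sum: 1 + 1 + 1 = 3

3


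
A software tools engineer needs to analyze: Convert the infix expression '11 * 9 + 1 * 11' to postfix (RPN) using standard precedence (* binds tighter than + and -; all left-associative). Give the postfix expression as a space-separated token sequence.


Applying the shunting-yard algorithm:
  Operand 11 -> output
  Push '*' onto operator stack -> op-stack: [*]
  Operand 9 -> output
  See '+' (prec 1); top '*' (prec 2) >= it -> pop '*' to output
  Push '+' onto operator stack -> op-stack: [+]
  Operand 1 -> output
  Push '*' onto operator stack -> op-stack: [+, *]
  Operand 11 -> output
  End of input: pop '*' to output
  End of input: pop '+' to output
Postfix result: 11 9 * 1 11 * +

11 9 * 1 11 * +


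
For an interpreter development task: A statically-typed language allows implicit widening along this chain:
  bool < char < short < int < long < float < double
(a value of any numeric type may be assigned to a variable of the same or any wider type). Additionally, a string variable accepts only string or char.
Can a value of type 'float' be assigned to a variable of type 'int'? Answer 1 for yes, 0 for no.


Target variable type: int
Source value type: float
Numeric ranks: float=5, int=3
Widening allowed iff rank(source) <= rank(target): 5 <= 3? No
Result: 0

0


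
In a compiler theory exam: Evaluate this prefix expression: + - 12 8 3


Parsing prefix expression: + - 12 8 3
Step 1: Innermost operation '- 12 8'
  12 - 8 = 4
Step 2: Outer operation '+ [4] 3'
  4 + 3 = 7

7


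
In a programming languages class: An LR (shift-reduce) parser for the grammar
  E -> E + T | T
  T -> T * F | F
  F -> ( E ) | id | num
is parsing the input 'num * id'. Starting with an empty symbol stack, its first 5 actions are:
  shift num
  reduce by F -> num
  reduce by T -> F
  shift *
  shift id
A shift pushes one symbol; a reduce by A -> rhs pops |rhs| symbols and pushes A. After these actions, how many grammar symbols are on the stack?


Tracking the symbol stack through each action:
  Action 1: shift 'num' : push -> stack = [num] (size 1)
  Action 2: reduce by F -> num : pop 1, push F -> stack = [F] (size 1)
  Action 3: reduce by T -> F : pop 1, push T -> stack = [T] (size 1)
  Action 4: shift '*' : push -> stack = [T, *] (size 2)
  Action 5: shift 'id' : push -> stack = [T, *, id] (size 3)
Final stack size: 3

3


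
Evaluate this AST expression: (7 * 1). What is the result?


Expression: (7 * 1)
Evaluating step by step:
  7 * 1 = 7
Result: 7

7


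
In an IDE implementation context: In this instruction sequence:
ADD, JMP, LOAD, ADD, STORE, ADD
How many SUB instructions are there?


Scanning instruction sequence for SUB:
  Position 1: ADD
  Position 2: JMP
  Position 3: LOAD
  Position 4: ADD
  Position 5: STORE
  Position 6: ADD
Matches at positions: []
Total SUB count: 0

0


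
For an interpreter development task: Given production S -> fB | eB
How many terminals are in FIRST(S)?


Production: S -> fB | eB
Examining each alternative for leading terminals:
  S -> fB : first terminal = 'f'
  S -> eB : first terminal = 'e'
FIRST(S) = {e, f}
Count: 2

2


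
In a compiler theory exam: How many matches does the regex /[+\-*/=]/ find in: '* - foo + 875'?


Pattern: /[+\-*/=]/ (operators)
Input: '* - foo + 875'
Scanning for matches:
  Match 1: '*'
  Match 2: '-'
  Match 3: '+'
Total matches: 3

3


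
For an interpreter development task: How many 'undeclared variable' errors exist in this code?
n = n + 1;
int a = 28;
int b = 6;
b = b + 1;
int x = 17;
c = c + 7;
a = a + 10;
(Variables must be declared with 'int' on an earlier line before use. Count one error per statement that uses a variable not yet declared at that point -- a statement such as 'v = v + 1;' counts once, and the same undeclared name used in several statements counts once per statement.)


Scanning code line by line:
  Line 1: use 'n' -> ERROR (undeclared)
  Line 2: declare 'a' -> declared = ['a']
  Line 3: declare 'b' -> declared = ['a', 'b']
  Line 4: use 'b' -> OK (declared)
  Line 5: declare 'x' -> declared = ['a', 'b', 'x']
  Line 6: use 'c' -> ERROR (undeclared)
  Line 7: use 'a' -> OK (declared)
Total undeclared variable errors: 2

2


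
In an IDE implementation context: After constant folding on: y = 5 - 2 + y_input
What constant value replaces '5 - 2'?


Identifying constant sub-expression:
  Original: y = 5 - 2 + y_input
  5 and 2 are both compile-time constants
  Evaluating: 5 - 2 = 3
  After folding: y = 3 + y_input

3


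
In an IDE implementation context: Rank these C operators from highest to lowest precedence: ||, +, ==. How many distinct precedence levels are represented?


Looking up precedence for each operator:
  || -> precedence 1
  + -> precedence 5
  == -> precedence 3
Sorted highest to lowest: +, ==, ||
Distinct precedence values: [5, 3, 1]
Number of distinct levels: 3

3


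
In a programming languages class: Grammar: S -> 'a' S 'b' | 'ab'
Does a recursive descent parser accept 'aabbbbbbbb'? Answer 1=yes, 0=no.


Grammar accepts strings of the form a^n b^n (n >= 1)
Word: 'aabbbbbbbb'
Counting: 2 a's and 8 b's
Check: 2 == 8? No
Mismatch: a-count != b-count
Rejected

0


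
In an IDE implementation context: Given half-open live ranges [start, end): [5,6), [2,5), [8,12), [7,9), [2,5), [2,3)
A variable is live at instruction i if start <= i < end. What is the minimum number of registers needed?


Live ranges:
  Var0: [5, 6)
  Var1: [2, 5)
  Var2: [8, 12)
  Var3: [7, 9)
  Var4: [2, 5)
  Var5: [2, 3)
Sweep-line events (position, delta, active):
  pos=2 start -> active=1
  pos=2 start -> active=2
  pos=2 start -> active=3
  pos=3 end -> active=2
  pos=5 end -> active=1
  pos=5 end -> active=0
  pos=5 start -> active=1
  pos=6 end -> active=0
  pos=7 start -> active=1
  pos=8 start -> active=2
  pos=9 end -> active=1
  pos=12 end -> active=0
Maximum simultaneous active: 3
Minimum registers needed: 3

3


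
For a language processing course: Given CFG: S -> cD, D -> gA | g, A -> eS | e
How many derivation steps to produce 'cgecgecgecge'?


Grammar: S -> cD, D -> gA | g, A -> eS | e
Deriving 'cgecgecgecge':
Step 1: S -> cD => cD
Step 2: D -> gA => cgA
Step 3: A -> eS => cgeS
Step 4: S -> cD => cgecD
Step 5: D -> gA => cgecgA
Step 6: A -> eS => cgecgeS
Step 7: S -> cD => cgecgecD
Step 8: D -> gA => cgecgecgA
Step 9: A -> eS => cgecgecgeS
Step 10: S -> cD => cgecgecgecD
Step 11: D -> gA => cgecgecgecgA
Step 12: A -> e => cgecgecgecge
Total derivation steps: 12

12


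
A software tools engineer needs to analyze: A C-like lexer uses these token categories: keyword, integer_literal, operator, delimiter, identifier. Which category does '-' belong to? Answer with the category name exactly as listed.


Token: '-'
Checking categories:
  identifier: no
  integer_literal: no
  operator: YES
  keyword: no
  delimiter: no
Category: operator

operator


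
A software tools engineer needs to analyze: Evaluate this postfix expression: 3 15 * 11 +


Processing tokens left to right:
Push 3, Push 15
Pop 3 and 15, compute 3 * 15 = 45, push 45
Push 11
Pop 45 and 11, compute 45 + 11 = 56, push 56
Stack result: 56

56


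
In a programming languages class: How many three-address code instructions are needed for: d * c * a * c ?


Expression: d * c * a * c
Generating three-address code (respecting * over +/- precedence):
  Instruction 1: t1 = d * c
  Instruction 2: t2 = t1 * a
  Instruction 3: t3 = t2 * c
Total instructions: 3

3


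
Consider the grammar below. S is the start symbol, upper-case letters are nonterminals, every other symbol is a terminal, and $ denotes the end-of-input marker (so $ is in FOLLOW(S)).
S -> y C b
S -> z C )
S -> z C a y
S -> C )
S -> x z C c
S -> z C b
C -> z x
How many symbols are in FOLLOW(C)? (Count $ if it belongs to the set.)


S is the start symbol and does not occur in any rule body, so FOLLOW(S) = {$}.
Examining every occurrence of C in a rule body:
  S -> y C b : C is followed by terminal 'b' -> add 'b'
  S -> z C ) : C is followed by terminal ')' -> add ')'
  S -> z C a y : C is followed by terminal 'a' -> add 'a'
  S -> C ) : C is followed by terminal ')' -> add ')' (already in the set)
  S -> x z C c : C is followed by terminal 'c' -> add 'c'
  S -> z C b : C is followed by terminal 'b' -> add 'b' (already in the set)
  C -> z x : C does not occur in the body -> contributes nothing
FOLLOW(C) = {), a, b, c}
Count: 4

4


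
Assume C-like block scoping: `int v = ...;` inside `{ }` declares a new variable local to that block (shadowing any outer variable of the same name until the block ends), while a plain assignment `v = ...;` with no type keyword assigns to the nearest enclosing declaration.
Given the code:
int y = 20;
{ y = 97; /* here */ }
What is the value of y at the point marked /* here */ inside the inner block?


Analyzing scoping rules:
Outer scope: declares y = 20
Inner block: 'y = 97;' has no type keyword, so it is an assignment to the outer y (no shadowing)
Inside the block, after the assignment -> 97
Result: 97

97


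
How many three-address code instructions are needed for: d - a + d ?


Expression: d - a + d
Generating three-address code (respecting * over +/- precedence):
  Instruction 1: t1 = d - a
  Instruction 2: t2 = t1 + d
Total instructions: 2

2


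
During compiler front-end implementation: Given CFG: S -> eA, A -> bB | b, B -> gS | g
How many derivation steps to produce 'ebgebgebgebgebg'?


Grammar: S -> eA, A -> bB | b, B -> gS | g
Deriving 'ebgebgebgebgebg':
Step 1: S -> eA => eA
Step 2: A -> bB => ebB
Step 3: B -> gS => ebgS
Step 4: S -> eA => ebgeA
Step 5: A -> bB => ebgebB
Step 6: B -> gS => ebgebgS
Step 7: S -> eA => ebgebgeA
Step 8: A -> bB => ebgebgebB
Step 9: B -> gS => ebgebgebgS
Step 10: S -> eA => ebgebgebgeA
Step 11: A -> bB => ebgebgebgebB
Step 12: B -> gS => ebgebgebgebgS
Step 13: S -> eA => ebgebgebgebgeA
Step 14: A -> bB => ebgebgebgebgebB
Step 15: B -> g => ebgebgebgebgebg
Total derivation steps: 15

15


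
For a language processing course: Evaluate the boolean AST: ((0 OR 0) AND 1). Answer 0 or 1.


Step 1: Evaluate inner node
  0 OR 0 = 0
Step 2: Evaluate root node
  0 AND 1 = 0

0


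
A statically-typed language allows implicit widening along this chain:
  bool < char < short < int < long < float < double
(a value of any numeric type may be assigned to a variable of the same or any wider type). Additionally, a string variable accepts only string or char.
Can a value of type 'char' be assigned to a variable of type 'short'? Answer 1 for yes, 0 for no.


Target variable type: short
Source value type: char
Numeric ranks: char=1, short=2
Widening allowed iff rank(source) <= rank(target): 1 <= 2? Yes
Result: 1

1


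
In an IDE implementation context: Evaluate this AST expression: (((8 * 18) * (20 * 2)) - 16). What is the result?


Expression: (((8 * 18) * (20 * 2)) - 16)
Evaluating step by step:
  8 * 18 = 144
  20 * 2 = 40
  144 * 40 = 5760
  5760 - 16 = 5744
Result: 5744

5744


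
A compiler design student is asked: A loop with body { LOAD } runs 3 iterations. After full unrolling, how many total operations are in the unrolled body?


Loop body operations: LOAD (1 op per iteration)
Unrolling 3 iterations:
  Iteration 1: LOAD (1 ops)
  Iteration 2: LOAD (1 ops)
  Iteration 3: LOAD (1 ops)
Total: 3 iterations * 1 ops/iter = 3 operations

3


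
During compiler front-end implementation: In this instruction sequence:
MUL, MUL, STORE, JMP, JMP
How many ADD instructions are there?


Scanning instruction sequence for ADD:
  Position 1: MUL
  Position 2: MUL
  Position 3: STORE
  Position 4: JMP
  Position 5: JMP
Matches at positions: []
Total ADD count: 0

0


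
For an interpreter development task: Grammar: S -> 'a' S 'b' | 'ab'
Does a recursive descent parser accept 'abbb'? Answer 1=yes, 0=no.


Grammar accepts strings of the form a^n b^n (n >= 1)
Word: 'abbb'
Counting: 1 a's and 3 b's
Check: 1 == 3? No
Mismatch: a-count != b-count
Rejected

0


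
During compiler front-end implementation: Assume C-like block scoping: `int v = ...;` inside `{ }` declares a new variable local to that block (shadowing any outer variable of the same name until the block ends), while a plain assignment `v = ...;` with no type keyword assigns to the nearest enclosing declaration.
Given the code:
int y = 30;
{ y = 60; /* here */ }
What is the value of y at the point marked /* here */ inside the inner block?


Analyzing scoping rules:
Outer scope: declares y = 30
Inner block: 'y = 60;' has no type keyword, so it is an assignment to the outer y (no shadowing)
Inside the block, after the assignment -> 60
Result: 60

60


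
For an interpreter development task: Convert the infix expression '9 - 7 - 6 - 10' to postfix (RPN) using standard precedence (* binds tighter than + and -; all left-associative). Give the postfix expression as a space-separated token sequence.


Applying the shunting-yard algorithm:
  Operand 9 -> output
  Push '-' onto operator stack -> op-stack: [-]
  Operand 7 -> output
  See '-' (prec 1); top '-' (prec 1) >= it -> pop '-' to output
  Push '-' onto operator stack -> op-stack: [-]
  Operand 6 -> output
  See '-' (prec 1); top '-' (prec 1) >= it -> pop '-' to output
  Push '-' onto operator stack -> op-stack: [-]
  Operand 10 -> output
  End of input: pop '-' to output
Postfix result: 9 7 - 6 - 10 -

9 7 - 6 - 10 -


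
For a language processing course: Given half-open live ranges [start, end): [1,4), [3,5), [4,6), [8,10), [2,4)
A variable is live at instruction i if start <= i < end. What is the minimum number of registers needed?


Live ranges:
  Var0: [1, 4)
  Var1: [3, 5)
  Var2: [4, 6)
  Var3: [8, 10)
  Var4: [2, 4)
Sweep-line events (position, delta, active):
  pos=1 start -> active=1
  pos=2 start -> active=2
  pos=3 start -> active=3
  pos=4 end -> active=2
  pos=4 end -> active=1
  pos=4 start -> active=2
  pos=5 end -> active=1
  pos=6 end -> active=0
  pos=8 start -> active=1
  pos=10 end -> active=0
Maximum simultaneous active: 3
Minimum registers needed: 3

3


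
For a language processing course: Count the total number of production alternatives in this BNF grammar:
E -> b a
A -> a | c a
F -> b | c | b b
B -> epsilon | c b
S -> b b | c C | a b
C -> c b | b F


Counting alternatives per rule:
  E: 1 alternative(s)
  A: 2 alternative(s)
  F: 3 alternative(s)
  B: 2 alternative(s)
  S: 3 alternative(s)
  C: 2 alternative(s)
Sum: 1 + 2 + 3 + 2 + 3 + 2 = 13

13


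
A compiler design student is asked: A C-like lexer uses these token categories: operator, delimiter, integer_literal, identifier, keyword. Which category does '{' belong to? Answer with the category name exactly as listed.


Token: '{'
Checking categories:
  identifier: no
  integer_literal: no
  operator: no
  keyword: no
  delimiter: YES
Category: delimiter

delimiter


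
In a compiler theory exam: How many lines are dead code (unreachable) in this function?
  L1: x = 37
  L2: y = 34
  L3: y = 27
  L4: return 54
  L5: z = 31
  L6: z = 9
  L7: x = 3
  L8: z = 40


Analyzing control flow:
  L1: reachable (before return)
  L2: reachable (before return)
  L3: reachable (before return)
  L4: reachable (return statement)
  L5: DEAD (after return at L4)
  L6: DEAD (after return at L4)
  L7: DEAD (after return at L4)
  L8: DEAD (after return at L4)
Return at L4, total lines = 8
Dead lines: L5 through L8
Count: 4

4


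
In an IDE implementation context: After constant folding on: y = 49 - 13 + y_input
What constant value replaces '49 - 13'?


Identifying constant sub-expression:
  Original: y = 49 - 13 + y_input
  49 and 13 are both compile-time constants
  Evaluating: 49 - 13 = 36
  After folding: y = 36 + y_input

36


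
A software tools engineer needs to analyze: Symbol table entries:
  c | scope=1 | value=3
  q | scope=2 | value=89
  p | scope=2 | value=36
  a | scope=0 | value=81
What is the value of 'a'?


Searching symbol table for 'a':
  c | scope=1 | value=3
  q | scope=2 | value=89
  p | scope=2 | value=36
  a | scope=0 | value=81 <- MATCH
Found 'a' at scope 0 with value 81

81


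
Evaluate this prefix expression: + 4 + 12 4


Parsing prefix expression: + 4 + 12 4
Step 1: Innermost operation '+ 12 4'
  12 + 4 = 16
Step 2: Outer operation '+ 4 [16]'
  4 + 16 = 20

20


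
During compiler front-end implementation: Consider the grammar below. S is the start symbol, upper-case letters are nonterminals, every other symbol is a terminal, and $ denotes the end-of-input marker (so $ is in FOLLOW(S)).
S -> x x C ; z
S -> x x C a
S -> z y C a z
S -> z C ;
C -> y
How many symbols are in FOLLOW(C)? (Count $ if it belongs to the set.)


S is the start symbol and does not occur in any rule body, so FOLLOW(S) = {$}.
Examining every occurrence of C in a rule body:
  S -> x x C ; z : C is followed by terminal ';' -> add ';'
  S -> x x C a : C is followed by terminal 'a' -> add 'a'
  S -> z y C a z : C is followed by terminal 'a' -> add 'a' (already in the set)
  S -> z C ; : C is followed by terminal ';' -> add ';' (already in the set)
  C -> y : C does not occur in the body -> contributes nothing
FOLLOW(C) = {;, a}
Count: 2

2


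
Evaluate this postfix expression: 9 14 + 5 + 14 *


Processing tokens left to right:
Push 9, Push 14
Pop 9 and 14, compute 9 + 14 = 23, push 23
Push 5
Pop 23 and 5, compute 23 + 5 = 28, push 28
Push 14
Pop 28 and 14, compute 28 * 14 = 392, push 392
Stack result: 392

392


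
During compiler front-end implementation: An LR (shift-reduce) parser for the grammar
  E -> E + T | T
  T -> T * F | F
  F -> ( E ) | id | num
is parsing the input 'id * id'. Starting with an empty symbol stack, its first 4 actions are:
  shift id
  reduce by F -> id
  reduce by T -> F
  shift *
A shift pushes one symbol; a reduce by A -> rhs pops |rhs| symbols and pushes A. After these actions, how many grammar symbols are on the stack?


Tracking the symbol stack through each action:
  Action 1: shift 'id' : push -> stack = [id] (size 1)
  Action 2: reduce by F -> id : pop 1, push F -> stack = [F] (size 1)
  Action 3: reduce by T -> F : pop 1, push T -> stack = [T] (size 1)
  Action 4: shift '*' : push -> stack = [T, *] (size 2)
Final stack size: 2

2


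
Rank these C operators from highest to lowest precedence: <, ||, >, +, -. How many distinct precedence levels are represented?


Looking up precedence for each operator:
  < -> precedence 4
  || -> precedence 1
  > -> precedence 4
  + -> precedence 5
  - -> precedence 5
Sorted highest to lowest: +, -, <, >, ||
Distinct precedence values: [5, 4, 1]
Number of distinct levels: 3

3


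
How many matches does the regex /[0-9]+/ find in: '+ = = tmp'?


Pattern: /[0-9]+/ (int literals)
Input: '+ = = tmp'
Scanning for matches:
Total matches: 0

0


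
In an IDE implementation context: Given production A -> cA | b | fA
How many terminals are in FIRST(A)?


Production: A -> cA | b | fA
Examining each alternative for leading terminals:
  A -> cA : first terminal = 'c'
  A -> b : first terminal = 'b'
  A -> fA : first terminal = 'f'
FIRST(A) = {b, c, f}
Count: 3

3


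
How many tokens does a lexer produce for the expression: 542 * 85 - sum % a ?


Scanning '542 * 85 - sum % a'
Token 1: '542' -> integer_literal
Token 2: '*' -> operator
Token 3: '85' -> integer_literal
Token 4: '-' -> operator
Token 5: 'sum' -> identifier
Token 6: '%' -> operator
Token 7: 'a' -> identifier
Total tokens: 7

7


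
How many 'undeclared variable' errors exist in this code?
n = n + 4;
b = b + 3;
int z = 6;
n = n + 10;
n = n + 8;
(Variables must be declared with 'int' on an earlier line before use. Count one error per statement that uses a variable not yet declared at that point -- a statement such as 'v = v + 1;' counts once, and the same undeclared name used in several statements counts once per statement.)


Scanning code line by line:
  Line 1: use 'n' -> ERROR (undeclared)
  Line 2: use 'b' -> ERROR (undeclared)
  Line 3: declare 'z' -> declared = ['z']
  Line 4: use 'n' -> ERROR (undeclared)
  Line 5: use 'n' -> ERROR (undeclared)
Total undeclared variable errors: 4

4


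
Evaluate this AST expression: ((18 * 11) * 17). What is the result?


Expression: ((18 * 11) * 17)
Evaluating step by step:
  18 * 11 = 198
  198 * 17 = 3366
Result: 3366

3366


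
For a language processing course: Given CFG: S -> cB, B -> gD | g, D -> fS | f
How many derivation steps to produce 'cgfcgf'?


Grammar: S -> cB, B -> gD | g, D -> fS | f
Deriving 'cgfcgf':
Step 1: S -> cB => cB
Step 2: B -> gD => cgD
Step 3: D -> fS => cgfS
Step 4: S -> cB => cgfcB
Step 5: B -> gD => cgfcgD
Step 6: D -> f => cgfcgf
Total derivation steps: 6

6
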